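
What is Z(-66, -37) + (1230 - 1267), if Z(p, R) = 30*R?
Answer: -1147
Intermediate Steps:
Z(-66, -37) + (1230 - 1267) = 30*(-37) + (1230 - 1267) = -1110 - 37 = -1147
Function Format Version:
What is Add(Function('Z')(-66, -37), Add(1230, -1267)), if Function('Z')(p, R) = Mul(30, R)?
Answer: -1147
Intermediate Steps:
Add(Function('Z')(-66, -37), Add(1230, -1267)) = Add(Mul(30, -37), Add(1230, -1267)) = Add(-1110, -37) = -1147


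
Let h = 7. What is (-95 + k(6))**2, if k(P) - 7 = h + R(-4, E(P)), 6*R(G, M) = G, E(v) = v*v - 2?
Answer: 60025/9 ≈ 6669.4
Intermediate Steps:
E(v) = -2 + v**2 (E(v) = v**2 - 2 = -2 + v**2)
R(G, M) = G/6
k(P) = 40/3 (k(P) = 7 + (7 + (1/6)*(-4)) = 7 + (7 - 2/3) = 7 + 19/3 = 40/3)
(-95 + k(6))**2 = (-95 + 40/3)**2 = (-245/3)**2 = 60025/9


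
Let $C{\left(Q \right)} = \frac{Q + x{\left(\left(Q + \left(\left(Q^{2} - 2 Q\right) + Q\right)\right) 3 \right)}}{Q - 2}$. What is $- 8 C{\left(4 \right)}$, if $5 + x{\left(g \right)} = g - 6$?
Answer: $-164$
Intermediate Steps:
$x{\left(g \right)} = -11 + g$ ($x{\left(g \right)} = -5 + \left(g - 6\right) = -5 + \left(-6 + g\right) = -11 + g$)
$C{\left(Q \right)} = \frac{-11 + Q + 3 Q^{2}}{-2 + Q}$ ($C{\left(Q \right)} = \frac{Q + \left(-11 + \left(Q + \left(\left(Q^{2} - 2 Q\right) + Q\right)\right) 3\right)}{Q - 2} = \frac{Q + \left(-11 + \left(Q + \left(Q^{2} - Q\right)\right) 3\right)}{-2 + Q} = \frac{Q + \left(-11 + Q^{2} \cdot 3\right)}{-2 + Q} = \frac{Q + \left(-11 + 3 Q^{2}\right)}{-2 + Q} = \frac{-11 + Q + 3 Q^{2}}{-2 + Q}$)
$- 8 C{\left(4 \right)} = - 8 \frac{-11 + 4 + 3 \cdot 4^{2}}{-2 + 4} = - 8 \frac{-11 + 4 + 3 \cdot 16}{2} = - 8 \frac{-11 + 4 + 48}{2} = - 8 \cdot \frac{1}{2} \cdot 41 = \left(-8\right) \frac{41}{2} = -164$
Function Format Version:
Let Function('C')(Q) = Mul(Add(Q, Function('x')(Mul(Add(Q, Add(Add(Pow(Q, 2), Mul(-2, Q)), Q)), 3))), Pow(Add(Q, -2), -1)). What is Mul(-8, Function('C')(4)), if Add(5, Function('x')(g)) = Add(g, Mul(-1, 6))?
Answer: -164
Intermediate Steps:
Function('x')(g) = Add(-11, g) (Function('x')(g) = Add(-5, Add(g, Mul(-1, 6))) = Add(-5, Add(g, -6)) = Add(-5, Add(-6, g)) = Add(-11, g))
Function('C')(Q) = Mul(Pow(Add(-2, Q), -1), Add(-11, Q, Mul(3, Pow(Q, 2)))) (Function('C')(Q) = Mul(Add(Q, Add(-11, Mul(Add(Q, Add(Add(Pow(Q, 2), Mul(-2, Q)), Q)), 3))), Pow(Add(Q, -2), -1)) = Mul(Add(Q, Add(-11, Mul(Add(Q, Add(Pow(Q, 2), Mul(-1, Q))), 3))), Pow(Add(-2, Q), -1)) = Mul(Add(Q, Add(-11, Mul(Pow(Q, 2), 3))), Pow(Add(-2, Q), -1)) = Mul(Add(Q, Add(-11, Mul(3, Pow(Q, 2)))), Pow(Add(-2, Q), -1)) = Mul(Add(-11, Q, Mul(3, Pow(Q, 2))), Pow(Add(-2, Q), -1)) = Mul(Pow(Add(-2, Q), -1), Add(-11, Q, Mul(3, Pow(Q, 2)))))
Mul(-8, Function('C')(4)) = Mul(-8, Mul(Pow(Add(-2, 4), -1), Add(-11, 4, Mul(3, Pow(4, 2))))) = Mul(-8, Mul(Pow(2, -1), Add(-11, 4, Mul(3, 16)))) = Mul(-8, Mul(Rational(1, 2), Add(-11, 4, 48))) = Mul(-8, Mul(Rational(1, 2), 41)) = Mul(-8, Rational(41, 2)) = -164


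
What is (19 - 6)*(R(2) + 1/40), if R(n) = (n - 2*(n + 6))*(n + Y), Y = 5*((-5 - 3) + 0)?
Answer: 276653/40 ≈ 6916.3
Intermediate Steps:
Y = -40 (Y = 5*(-8 + 0) = 5*(-8) = -40)
R(n) = (-40 + n)*(-12 - n) (R(n) = (n - 2*(n + 6))*(n - 40) = (n - 2*(6 + n))*(-40 + n) = (n + (-12 - 2*n))*(-40 + n) = (-12 - n)*(-40 + n) = (-40 + n)*(-12 - n))
(19 - 6)*(R(2) + 1/40) = (19 - 6)*((480 - 1*2² + 28*2) + 1/40) = 13*((480 - 1*4 + 56) + 1/40) = 13*((480 - 4 + 56) + 1/40) = 13*(532 + 1/40) = 13*(21281/40) = 276653/40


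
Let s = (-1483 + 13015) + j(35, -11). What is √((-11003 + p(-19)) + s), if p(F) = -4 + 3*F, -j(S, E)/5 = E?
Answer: √523 ≈ 22.869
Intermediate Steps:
j(S, E) = -5*E
s = 11587 (s = (-1483 + 13015) - 5*(-11) = 11532 + 55 = 11587)
√((-11003 + p(-19)) + s) = √((-11003 + (-4 + 3*(-19))) + 11587) = √((-11003 + (-4 - 57)) + 11587) = √((-11003 - 61) + 11587) = √(-11064 + 11587) = √523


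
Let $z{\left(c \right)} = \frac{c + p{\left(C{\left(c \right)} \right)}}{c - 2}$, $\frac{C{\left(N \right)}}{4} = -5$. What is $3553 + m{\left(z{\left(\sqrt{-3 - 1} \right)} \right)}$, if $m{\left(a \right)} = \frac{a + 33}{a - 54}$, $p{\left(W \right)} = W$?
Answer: $\frac{16855291}{4745} - \frac{783 i}{4745} \approx 3552.2 - 0.16502 i$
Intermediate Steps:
$C{\left(N \right)} = -20$ ($C{\left(N \right)} = 4 \left(-5\right) = -20$)
$z{\left(c \right)} = \frac{-20 + c}{-2 + c}$ ($z{\left(c \right)} = \frac{c - 20}{c - 2} = \frac{-20 + c}{-2 + c}$)
$m{\left(a \right)} = \frac{33 + a}{-54 + a}$
$3553 + m{\left(z{\left(\sqrt{-3 - 1} \right)} \right)} = 3553 + \frac{33 + \frac{-20 + \sqrt{-3 - 1}}{-2 + \sqrt{-3 - 1}}}{-54 + \frac{-20 + \sqrt{-3 - 1}}{-2 + \sqrt{-3 - 1}}} = 3553 + \frac{33 + \frac{-20 + \sqrt{-4}}{-2 + \sqrt{-4}}}{-54 + \frac{-20 + \sqrt{-4}}{-2 + \sqrt{-4}}} = 3553 + \frac{33 + \frac{-20 + 2 i}{-2 + 2 i}}{-54 + \frac{-20 + 2 i}{-2 + 2 i}} = 3553 + \frac{33 + \frac{-2 - 2 i}{8} \left(-20 + 2 i\right)}{-54 + \frac{-2 - 2 i}{8} \left(-20 + 2 i\right)} = 3553 + \frac{33 + \frac{\left(-20 + 2 i\right) \left(-2 - 2 i\right)}{8}}{-54 + \frac{\left(-20 + 2 i\right) \left(-2 - 2 i\right)}{8}}$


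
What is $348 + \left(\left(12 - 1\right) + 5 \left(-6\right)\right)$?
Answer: $329$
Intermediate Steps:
$348 + \left(\left(12 - 1\right) + 5 \left(-6\right)\right) = 348 + \left(\left(12 - 1\right) - 30\right) = 348 + \left(11 - 30\right) = 348 - 19 = 329$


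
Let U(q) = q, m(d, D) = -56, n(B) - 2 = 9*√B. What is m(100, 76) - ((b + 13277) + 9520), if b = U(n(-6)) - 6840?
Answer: -16015 - 9*I*√6 ≈ -16015.0 - 22.045*I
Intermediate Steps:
n(B) = 2 + 9*√B
b = -6838 + 9*I*√6 (b = (2 + 9*√(-6)) - 6840 = (2 + 9*(I*√6)) - 6840 = (2 + 9*I*√6) - 6840 = -6838 + 9*I*√6 ≈ -6838.0 + 22.045*I)
m(100, 76) - ((b + 13277) + 9520) = -56 - (((-6838 + 9*I*√6) + 13277) + 9520) = -56 - ((6439 + 9*I*√6) + 9520) = -56 - (15959 + 9*I*√6) = -56 + (-15959 - 9*I*√6) = -16015 - 9*I*√6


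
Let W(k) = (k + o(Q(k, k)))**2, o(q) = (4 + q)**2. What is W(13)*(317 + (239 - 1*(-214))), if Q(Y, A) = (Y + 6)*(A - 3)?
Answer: 1091434344770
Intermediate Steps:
Q(Y, A) = (-3 + A)*(6 + Y) (Q(Y, A) = (6 + Y)*(-3 + A) = (-3 + A)*(6 + Y))
W(k) = (k + (-14 + k**2 + 3*k)**2)**2 (W(k) = (k + (4 + (-18 - 3*k + 6*k + k*k))**2)**2 = (k + (4 + (-18 - 3*k + 6*k + k**2))**2)**2 = (k + (4 + (-18 + k**2 + 3*k))**2)**2 = (k + (-14 + k**2 + 3*k)**2)**2)
W(13)*(317 + (239 - 1*(-214))) = (13 + (-14 + 13**2 + 3*13)**2)**2*(317 + (239 - 1*(-214))) = (13 + (-14 + 169 + 39)**2)**2*(317 + (239 + 214)) = (13 + 194**2)**2*(317 + 453) = (13 + 37636)**2*770 = 37649**2*770 = 1417447201*770 = 1091434344770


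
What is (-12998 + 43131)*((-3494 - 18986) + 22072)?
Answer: -12294264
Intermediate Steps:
(-12998 + 43131)*((-3494 - 18986) + 22072) = 30133*(-22480 + 22072) = 30133*(-408) = -12294264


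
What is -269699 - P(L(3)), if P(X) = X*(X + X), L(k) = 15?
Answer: -270149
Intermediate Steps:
P(X) = 2*X² (P(X) = X*(2*X) = 2*X²)
-269699 - P(L(3)) = -269699 - 2*15² = -269699 - 2*225 = -269699 - 1*450 = -269699 - 450 = -270149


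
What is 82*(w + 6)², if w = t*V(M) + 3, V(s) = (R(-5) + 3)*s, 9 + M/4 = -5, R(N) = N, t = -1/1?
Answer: 869938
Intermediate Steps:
t = -1 (t = -1*1 = -1)
M = -56 (M = -36 + 4*(-5) = -36 - 20 = -56)
V(s) = -2*s (V(s) = (-5 + 3)*s = -2*s)
w = -109 (w = -(-2)*(-56) + 3 = -1*112 + 3 = -112 + 3 = -109)
82*(w + 6)² = 82*(-109 + 6)² = 82*(-103)² = 82*10609 = 869938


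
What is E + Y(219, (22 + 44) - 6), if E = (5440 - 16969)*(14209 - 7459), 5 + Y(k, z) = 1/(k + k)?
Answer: -34085490689/438 ≈ -7.7821e+7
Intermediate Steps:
Y(k, z) = -5 + 1/(2*k) (Y(k, z) = -5 + 1/(k + k) = -5 + 1/(2*k))
E = -77820750 (E = -11529*6750 = -77820750)
E + Y(219, (22 + 44) - 6) = -77820750 + (-5 + (1/2)/219) = -77820750 + (-5 + (1/2)*(1/219)) = -77820750 + (-5 + 1/438) = -77820750 - 2189/438 = -34085490689/438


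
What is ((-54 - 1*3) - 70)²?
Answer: 16129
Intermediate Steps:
((-54 - 1*3) - 70)² = ((-54 - 3) - 70)² = (-57 - 70)² = (-127)² = 16129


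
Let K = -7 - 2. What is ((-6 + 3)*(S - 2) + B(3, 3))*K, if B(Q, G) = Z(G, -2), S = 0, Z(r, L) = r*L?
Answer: 0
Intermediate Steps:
Z(r, L) = L*r
B(Q, G) = -2*G
K = -9
((-6 + 3)*(S - 2) + B(3, 3))*K = ((-6 + 3)*(0 - 2) - 2*3)*(-9) = (-3*(-2) - 6)*(-9) = (6 - 6)*(-9) = 0*(-9) = 0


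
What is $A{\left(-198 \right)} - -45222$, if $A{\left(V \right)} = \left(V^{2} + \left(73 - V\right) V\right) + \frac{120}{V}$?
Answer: $\frac{1015324}{33} \approx 30767.0$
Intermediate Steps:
$A{\left(V \right)} = V^{2} + \frac{120}{V} + V \left(73 - V\right)$ ($A{\left(V \right)} = \left(V^{2} + V \left(73 - V\right)\right) + \frac{120}{V} = V^{2} + \frac{120}{V} + V \left(73 - V\right)$)
$A{\left(-198 \right)} - -45222 = \left(73 \left(-198\right) + \frac{120}{-198}\right) - -45222 = \left(-14454 + 120 \left(- \frac{1}{198}\right)\right) + 45222 = \left(-14454 - \frac{20}{33}\right) + 45222 = - \frac{477002}{33} + 45222 = \frac{1015324}{33}$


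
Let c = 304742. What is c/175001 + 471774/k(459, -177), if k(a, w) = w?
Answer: -27502327480/10325059 ≈ -2663.6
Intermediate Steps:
c/175001 + 471774/k(459, -177) = 304742/175001 + 471774/(-177) = 304742*(1/175001) + 471774*(-1/177) = 304742/175001 - 157258/59 = -27502327480/10325059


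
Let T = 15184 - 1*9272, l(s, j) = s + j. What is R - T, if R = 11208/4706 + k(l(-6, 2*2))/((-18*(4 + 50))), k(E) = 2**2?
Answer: -3378998029/571779 ≈ -5909.6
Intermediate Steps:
l(s, j) = j + s
k(E) = 4
T = 5912 (T = 15184 - 9272 = 5912)
R = 1359419/571779 (R = 11208/4706 + 4/((-18*(4 + 50))) = 11208*(1/4706) + 4/((-18*54)) = 5604/2353 + 4/(-972) = 5604/2353 + 4*(-1/972) = 5604/2353 - 1/243 = 1359419/571779 ≈ 2.3775)
R - T = 1359419/571779 - 1*5912 = 1359419/571779 - 5912 = -3378998029/571779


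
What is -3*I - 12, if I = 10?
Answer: -42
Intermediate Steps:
-3*I - 12 = -3*10 - 12 = -30 - 12 = -42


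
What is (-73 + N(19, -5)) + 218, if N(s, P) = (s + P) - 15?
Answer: 144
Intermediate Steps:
N(s, P) = -15 + P + s (N(s, P) = (P + s) - 15 = -15 + P + s)
(-73 + N(19, -5)) + 218 = (-73 + (-15 - 5 + 19)) + 218 = (-73 - 1) + 218 = -74 + 218 = 144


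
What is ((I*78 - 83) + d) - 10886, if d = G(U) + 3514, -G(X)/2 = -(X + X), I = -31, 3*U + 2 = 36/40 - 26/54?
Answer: -3999419/405 ≈ -9875.1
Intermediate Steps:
U = -427/810 (U = -⅔ + (36/40 - 26/54)/3 = -⅔ + (36*(1/40) - 26*1/54)/3 = -⅔ + (9/10 - 13/27)/3 = -⅔ + (⅓)*(113/270) = -⅔ + 113/810 = -427/810 ≈ -0.52716)
G(X) = 4*X (G(X) = -(-2)*(X + X) = -(-2)*2*X = -(-4)*X = 4*X)
d = 1422316/405 (d = 4*(-427/810) + 3514 = -854/405 + 3514 = 1422316/405 ≈ 3511.9)
((I*78 - 83) + d) - 10886 = ((-31*78 - 83) + 1422316/405) - 10886 = ((-2418 - 83) + 1422316/405) - 10886 = (-2501 + 1422316/405) - 10886 = 409411/405 - 10886 = -3999419/405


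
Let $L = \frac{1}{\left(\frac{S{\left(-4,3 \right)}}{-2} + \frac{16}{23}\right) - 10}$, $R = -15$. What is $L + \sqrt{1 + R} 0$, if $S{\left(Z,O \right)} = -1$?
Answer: $- \frac{46}{405} \approx -0.11358$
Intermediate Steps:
$L = - \frac{46}{405}$ ($L = \frac{1}{\left(- \frac{1}{-2} + \frac{16}{23}\right) - 10} = \frac{1}{\left(\left(-1\right) \left(- \frac{1}{2}\right) + 16 \cdot \frac{1}{23}\right) - 10} = \frac{1}{\left(\frac{1}{2} + \frac{16}{23}\right) - 10} = \frac{1}{\frac{55}{46} - 10} = \frac{1}{- \frac{405}{46}} = - \frac{46}{405} \approx -0.11358$)
$L + \sqrt{1 + R} 0 = - \frac{46}{405} + \sqrt{1 - 15} \cdot 0 = - \frac{46}{405} + \sqrt{-14} \cdot 0 = - \frac{46}{405} + i \sqrt{14} \cdot 0 = - \frac{46}{405} + 0 = - \frac{46}{405}$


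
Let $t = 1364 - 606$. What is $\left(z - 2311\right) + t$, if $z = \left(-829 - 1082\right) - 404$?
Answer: $-3868$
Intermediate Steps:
$t = 758$ ($t = 1364 - 606 = 758$)
$z = -2315$ ($z = -1911 - 404 = -2315$)
$\left(z - 2311\right) + t = \left(-2315 - 2311\right) + 758 = -4626 + 758 = -3868$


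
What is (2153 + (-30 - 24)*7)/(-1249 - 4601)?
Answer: -71/234 ≈ -0.30342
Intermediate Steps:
(2153 + (-30 - 24)*7)/(-1249 - 4601) = (2153 - 54*7)/(-5850) = (2153 - 378)*(-1/5850) = 1775*(-1/5850) = -71/234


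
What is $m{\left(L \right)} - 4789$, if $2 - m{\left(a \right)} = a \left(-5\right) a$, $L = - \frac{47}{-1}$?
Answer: $6258$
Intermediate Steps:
$L = 47$ ($L = \left(-47\right) \left(-1\right) = 47$)
$m{\left(a \right)} = 2 + 5 a^{2}$ ($m{\left(a \right)} = 2 - a \left(-5\right) a = 2 - - 5 a a = 2 - - 5 a^{2} = 2 + 5 a^{2}$)
$m{\left(L \right)} - 4789 = \left(2 + 5 \cdot 47^{2}\right) - 4789 = \left(2 + 5 \cdot 2209\right) - 4789 = \left(2 + 11045\right) - 4789 = 11047 - 4789 = 6258$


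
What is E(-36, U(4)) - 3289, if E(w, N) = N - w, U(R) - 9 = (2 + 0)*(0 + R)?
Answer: -3236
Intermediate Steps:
U(R) = 9 + 2*R (U(R) = 9 + (2 + 0)*(0 + R) = 9 + 2*R)
E(-36, U(4)) - 3289 = ((9 + 2*4) - 1*(-36)) - 3289 = ((9 + 8) + 36) - 3289 = (17 + 36) - 3289 = 53 - 3289 = -3236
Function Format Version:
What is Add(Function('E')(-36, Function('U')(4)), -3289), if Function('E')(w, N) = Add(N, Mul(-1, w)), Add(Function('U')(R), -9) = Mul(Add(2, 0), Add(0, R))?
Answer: -3236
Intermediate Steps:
Function('U')(R) = Add(9, Mul(2, R)) (Function('U')(R) = Add(9, Mul(Add(2, 0), Add(0, R))) = Add(9, Mul(2, R)))
Add(Function('E')(-36, Function('U')(4)), -3289) = Add(Add(Add(9, Mul(2, 4)), Mul(-1, -36)), -3289) = Add(Add(Add(9, 8), 36), -3289) = Add(Add(17, 36), -3289) = Add(53, -3289) = -3236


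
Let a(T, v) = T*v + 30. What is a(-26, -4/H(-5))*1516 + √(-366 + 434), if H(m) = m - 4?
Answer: 251656/9 + 2*√17 ≈ 27970.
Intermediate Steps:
H(m) = -4 + m
a(T, v) = 30 + T*v
a(-26, -4/H(-5))*1516 + √(-366 + 434) = (30 - (-104)/(-4 - 5))*1516 + √(-366 + 434) = (30 - (-104)/(-9))*1516 + √68 = (30 - (-104)*(-1)/9)*1516 + 2*√17 = (30 - 26*4/9)*1516 + 2*√17 = (30 - 104/9)*1516 + 2*√17 = (166/9)*1516 + 2*√17 = 251656/9 + 2*√17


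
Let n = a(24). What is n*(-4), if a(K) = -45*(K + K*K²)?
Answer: 2492640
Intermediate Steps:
a(K) = -45*K - 45*K³ (a(K) = -45*(K + K³) = -45*K - 45*K³)
n = -623160 (n = -45*24*(1 + 24²) = -45*24*(1 + 576) = -45*24*577 = -623160)
n*(-4) = -623160*(-4) = 2492640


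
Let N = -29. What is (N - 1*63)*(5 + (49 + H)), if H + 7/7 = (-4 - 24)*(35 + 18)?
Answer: 131652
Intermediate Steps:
H = -1485 (H = -1 + (-4 - 24)*(35 + 18) = -1 - 28*53 = -1 - 1484 = -1485)
(N - 1*63)*(5 + (49 + H)) = (-29 - 1*63)*(5 + (49 - 1485)) = (-29 - 63)*(5 - 1436) = -92*(-1431) = 131652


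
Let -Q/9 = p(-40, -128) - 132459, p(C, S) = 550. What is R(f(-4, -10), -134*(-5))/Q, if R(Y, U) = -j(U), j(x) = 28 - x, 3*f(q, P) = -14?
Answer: 214/395727 ≈ 0.00054078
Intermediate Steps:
f(q, P) = -14/3 (f(q, P) = (⅓)*(-14) = -14/3)
R(Y, U) = -28 + U (R(Y, U) = -(28 - U) = -28 + U)
Q = 1187181 (Q = -9*(550 - 132459) = -9*(-131909) = 1187181)
R(f(-4, -10), -134*(-5))/Q = (-28 - 134*(-5))/1187181 = (-28 + 670)*(1/1187181) = 642*(1/1187181) = 214/395727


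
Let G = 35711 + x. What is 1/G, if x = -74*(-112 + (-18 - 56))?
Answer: 1/49475 ≈ 2.0212e-5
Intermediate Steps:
x = 13764 (x = -74*(-112 - 74) = -74*(-186) = 13764)
G = 49475 (G = 35711 + 13764 = 49475)
1/G = 1/49475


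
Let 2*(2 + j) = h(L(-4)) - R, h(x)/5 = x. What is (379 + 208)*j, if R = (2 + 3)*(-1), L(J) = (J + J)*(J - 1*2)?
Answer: 141467/2 ≈ 70734.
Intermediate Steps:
L(J) = 2*J*(-2 + J) (L(J) = (2*J)*(J - 2) = (2*J)*(-2 + J) = 2*J*(-2 + J))
R = -5 (R = 5*(-1) = -5)
h(x) = 5*x
j = 241/2 (j = -2 + (5*(2*(-4)*(-2 - 4)) - 1*(-5))/2 = -2 + (5*(2*(-4)*(-6)) + 5)/2 = -2 + (5*48 + 5)/2 = -2 + (240 + 5)/2 = -2 + (1/2)*245 = -2 + 245/2 = 241/2 ≈ 120.50)
(379 + 208)*j = (379 + 208)*(241/2) = 587*(241/2) = 141467/2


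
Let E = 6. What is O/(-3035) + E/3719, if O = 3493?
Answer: -12972257/11287165 ≈ -1.1493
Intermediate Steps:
O/(-3035) + E/3719 = 3493/(-3035) + 6/3719 = 3493*(-1/3035) + 6*(1/3719) = -3493/3035 + 6/3719 = -12972257/11287165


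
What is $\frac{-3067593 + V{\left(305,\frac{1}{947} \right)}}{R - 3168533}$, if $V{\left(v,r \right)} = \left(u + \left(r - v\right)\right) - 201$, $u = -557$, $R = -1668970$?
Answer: $\frac{2906017231}{4581115341} \approx 0.63435$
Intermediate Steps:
$V{\left(v,r \right)} = -758 + r - v$ ($V{\left(v,r \right)} = \left(-557 + \left(r - v\right)\right) - 201 = \left(-557 + r - v\right) - 201 = -758 + r - v$)
$\frac{-3067593 + V{\left(305,\frac{1}{947} \right)}}{R - 3168533} = \frac{-3067593 - \left(1063 - \frac{1}{947}\right)}{-1668970 - 3168533} = \frac{-3067593 - \frac{1006660}{947}}{-4837503} = \left(-3067593 - \frac{1006660}{947}\right) \left(- \frac{1}{4837503}\right) = \left(- \frac{2906017231}{947}\right) \left(- \frac{1}{4837503}\right) = \frac{2906017231}{4581115341}$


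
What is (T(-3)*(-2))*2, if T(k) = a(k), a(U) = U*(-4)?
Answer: -48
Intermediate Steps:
a(U) = -4*U
T(k) = -4*k
(T(-3)*(-2))*2 = (-4*(-3)*(-2))*2 = (12*(-2))*2 = -24*2 = -48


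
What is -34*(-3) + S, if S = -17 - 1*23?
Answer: 62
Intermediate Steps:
S = -40 (S = -17 - 23 = -40)
-34*(-3) + S = -34*(-3) - 40 = -17*(-6) - 40 = 102 - 40 = 62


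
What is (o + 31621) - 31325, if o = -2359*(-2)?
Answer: 5014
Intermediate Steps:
o = 4718
(o + 31621) - 31325 = (4718 + 31621) - 31325 = 36339 - 31325 = 5014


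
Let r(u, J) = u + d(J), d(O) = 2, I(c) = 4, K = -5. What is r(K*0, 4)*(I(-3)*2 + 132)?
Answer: 280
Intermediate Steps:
r(u, J) = 2 + u (r(u, J) = u + 2 = 2 + u)
r(K*0, 4)*(I(-3)*2 + 132) = (2 - 5*0)*(4*2 + 132) = (2 + 0)*(8 + 132) = 2*140 = 280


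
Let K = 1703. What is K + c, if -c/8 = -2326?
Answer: 20311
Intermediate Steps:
c = 18608 (c = -8*(-2326) = 18608)
K + c = 1703 + 18608 = 20311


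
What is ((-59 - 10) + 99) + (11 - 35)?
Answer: 6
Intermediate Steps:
((-59 - 10) + 99) + (11 - 35) = (-69 + 99) - 24 = 30 - 24 = 6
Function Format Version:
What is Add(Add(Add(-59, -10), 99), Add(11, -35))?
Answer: 6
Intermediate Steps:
Add(Add(Add(-59, -10), 99), Add(11, -35)) = Add(Add(-69, 99), -24) = Add(30, -24) = 6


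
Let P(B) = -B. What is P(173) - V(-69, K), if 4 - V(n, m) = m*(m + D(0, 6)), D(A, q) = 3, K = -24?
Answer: 327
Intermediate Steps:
V(n, m) = 4 - m*(3 + m) (V(n, m) = 4 - m*(m + 3) = 4 - m*(3 + m))
P(173) - V(-69, K) = -1*173 - (4 - 1*(-24)² - 3*(-24)) = -173 - (4 - 1*576 + 72) = -173 - (4 - 576 + 72) = -173 - 1*(-500) = -173 + 500 = 327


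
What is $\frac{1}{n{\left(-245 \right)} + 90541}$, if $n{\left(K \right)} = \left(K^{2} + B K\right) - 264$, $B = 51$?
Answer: $\frac{1}{137807} \approx 7.2565 \cdot 10^{-6}$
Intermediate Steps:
$n{\left(K \right)} = -264 + K^{2} + 51 K$ ($n{\left(K \right)} = \left(K^{2} + 51 K\right) - 264 = -264 + K^{2} + 51 K$)
$\frac{1}{n{\left(-245 \right)} + 90541} = \frac{1}{\left(-264 + \left(-245\right)^{2} + 51 \left(-245\right)\right) + 90541} = \frac{1}{\left(-264 + 60025 - 12495\right) + 90541} = \frac{1}{47266 + 90541} = \frac{1}{137807}$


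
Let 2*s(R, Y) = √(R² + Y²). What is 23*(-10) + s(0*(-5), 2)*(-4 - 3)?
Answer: -237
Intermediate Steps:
s(R, Y) = √(R² + Y²)/2
23*(-10) + s(0*(-5), 2)*(-4 - 3) = 23*(-10) + (√((0*(-5))² + 2²)/2)*(-4 - 3) = -230 + (√(0² + 4)/2)*(-7) = -230 + (√(0 + 4)/2)*(-7) = -230 + (√4/2)*(-7) = -230 + ((½)*2)*(-7) = -230 + 1*(-7) = -230 - 7 = -237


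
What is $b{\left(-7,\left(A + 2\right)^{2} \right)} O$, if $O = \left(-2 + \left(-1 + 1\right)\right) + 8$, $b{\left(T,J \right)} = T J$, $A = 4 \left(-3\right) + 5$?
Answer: $-1050$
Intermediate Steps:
$A = -7$ ($A = -12 + 5 = -7$)
$b{\left(T,J \right)} = J T$
$O = 6$ ($O = \left(-2 + 0\right) + 8 = -2 + 8 = 6$)
$b{\left(-7,\left(A + 2\right)^{2} \right)} O = \left(-7 + 2\right)^{2} \left(-7\right) 6 = \left(-5\right)^{2} \left(-7\right) 6 = 25 \left(-7\right) 6 = \left(-175\right) 6 = -1050$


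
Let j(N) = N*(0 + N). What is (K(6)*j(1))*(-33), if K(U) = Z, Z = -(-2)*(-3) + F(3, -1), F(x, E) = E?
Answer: 231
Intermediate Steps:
Z = -7 (Z = -(-2)*(-3) - 1 = -2*3 - 1 = -6 - 1 = -7)
K(U) = -7
j(N) = N² (j(N) = N*N = N²)
(K(6)*j(1))*(-33) = -7*1²*(-33) = -7*1*(-33) = -7*(-33) = 231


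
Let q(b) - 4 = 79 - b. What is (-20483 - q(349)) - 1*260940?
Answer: -281157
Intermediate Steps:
q(b) = 83 - b (q(b) = 4 + (79 - b) = 83 - b)
(-20483 - q(349)) - 1*260940 = (-20483 - (83 - 1*349)) - 1*260940 = (-20483 - (83 - 349)) - 260940 = (-20483 - 1*(-266)) - 260940 = (-20483 + 266) - 260940 = -20217 - 260940 = -281157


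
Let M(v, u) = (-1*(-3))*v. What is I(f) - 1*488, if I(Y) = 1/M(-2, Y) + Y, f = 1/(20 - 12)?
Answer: -11713/24 ≈ -488.04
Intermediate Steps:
f = ⅛ (f = 1/8 = ⅛ ≈ 0.12500)
M(v, u) = 3*v
I(Y) = -⅙ + Y (I(Y) = 1/(3*(-2)) + Y = 1/(-6) + Y = 1*(-⅙) + Y = -⅙ + Y)
I(f) - 1*488 = (-⅙ + ⅛) - 1*488 = -1/24 - 488 = -11713/24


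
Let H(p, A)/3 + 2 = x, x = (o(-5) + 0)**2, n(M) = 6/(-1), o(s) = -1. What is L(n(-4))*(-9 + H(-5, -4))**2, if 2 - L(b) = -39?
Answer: 5904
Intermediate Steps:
n(M) = -6 (n(M) = 6*(-1) = -6)
x = 1 (x = (-1 + 0)**2 = (-1)**2 = 1)
L(b) = 41 (L(b) = 2 - 1*(-39) = 2 + 39 = 41)
H(p, A) = -3 (H(p, A) = -6 + 3*1 = -6 + 3 = -3)
L(n(-4))*(-9 + H(-5, -4))**2 = 41*(-9 - 3)**2 = 41*(-12)**2 = 41*144 = 5904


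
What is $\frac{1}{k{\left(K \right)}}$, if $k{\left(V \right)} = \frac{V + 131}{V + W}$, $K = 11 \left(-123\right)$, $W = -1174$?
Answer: $\frac{2527}{1222} \approx 2.0679$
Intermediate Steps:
$K = -1353$
$k{\left(V \right)} = \frac{131 + V}{-1174 + V}$ ($k{\left(V \right)} = \frac{V + 131}{V - 1174} = \frac{131 + V}{-1174 + V}$)
$\frac{1}{k{\left(K \right)}} = \frac{1}{\frac{1}{-1174 - 1353} \left(131 - 1353\right)} = \frac{1}{\frac{1}{-2527} \left(-1222\right)} = \frac{1}{\left(- \frac{1}{2527}\right) \left(-1222\right)} = \frac{1}{\frac{1222}{2527}} = \frac{2527}{1222}$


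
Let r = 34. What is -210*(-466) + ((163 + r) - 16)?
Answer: 98041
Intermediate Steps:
-210*(-466) + ((163 + r) - 16) = -210*(-466) + ((163 + 34) - 16) = 97860 + (197 - 16) = 97860 + 181 = 98041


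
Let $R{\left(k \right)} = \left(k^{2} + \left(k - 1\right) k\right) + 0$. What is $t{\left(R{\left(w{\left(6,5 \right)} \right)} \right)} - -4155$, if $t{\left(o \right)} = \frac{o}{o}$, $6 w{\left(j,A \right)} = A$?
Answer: $4156$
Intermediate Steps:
$w{\left(j,A \right)} = \frac{A}{6}$
$R{\left(k \right)} = k^{2} + k \left(-1 + k\right)$ ($R{\left(k \right)} = \left(k^{2} + \left(k - 1\right) k\right) + 0 = \left(k^{2} + \left(-1 + k\right) k\right) + 0 = \left(k^{2} + k \left(-1 + k\right)\right) + 0 = k^{2} + k \left(-1 + k\right)$)
$t{\left(o \right)} = 1$
$t{\left(R{\left(w{\left(6,5 \right)} \right)} \right)} - -4155 = 1 - -4155 = 1 + 4155 = 4156$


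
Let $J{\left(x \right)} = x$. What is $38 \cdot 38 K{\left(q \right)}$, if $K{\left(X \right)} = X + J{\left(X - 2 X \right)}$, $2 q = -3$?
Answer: $0$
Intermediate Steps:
$q = - \frac{3}{2}$ ($q = \frac{1}{2} \left(-3\right) = - \frac{3}{2} \approx -1.5$)
$K{\left(X \right)} = 0$ ($K{\left(X \right)} = X + \left(X - 2 X\right) = X - X = 0$)
$38 \cdot 38 K{\left(q \right)} = 38 \cdot 38 \cdot 0 = 1444 \cdot 0 = 0$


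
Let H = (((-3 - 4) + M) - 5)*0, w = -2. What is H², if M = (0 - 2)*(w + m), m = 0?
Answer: 0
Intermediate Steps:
M = 4 (M = (0 - 2)*(-2 + 0) = -2*(-2) = 4)
H = 0 (H = (((-3 - 4) + 4) - 5)*0 = ((-7 + 4) - 5)*0 = (-3 - 5)*0 = -8*0 = 0)
H² = 0² = 0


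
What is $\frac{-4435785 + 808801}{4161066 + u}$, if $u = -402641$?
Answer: $- \frac{3626984}{3758425} \approx -0.96503$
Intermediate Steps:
$\frac{-4435785 + 808801}{4161066 + u} = \frac{-4435785 + 808801}{4161066 - 402641} = - \frac{3626984}{3758425}$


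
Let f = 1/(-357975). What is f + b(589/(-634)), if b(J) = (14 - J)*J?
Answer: -1995669859831/143890199100 ≈ -13.869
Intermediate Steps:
b(J) = J*(14 - J)
f = -1/357975 ≈ -2.7935e-6
f + b(589/(-634)) = -1/357975 + (589/(-634))*(14 - 589/(-634)) = -1/357975 + (589*(-1/634))*(14 - 589*(-1)/634) = -1/357975 - 589*(14 - 1*(-589/634))/634 = -1/357975 - 589*(14 + 589/634)/634 = -1/357975 - 589/634*9465/634 = -1/357975 - 5574885/401956 = -1995669859831/143890199100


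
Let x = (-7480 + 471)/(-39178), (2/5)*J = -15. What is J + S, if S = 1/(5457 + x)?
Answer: -16035023269/427602710 ≈ -37.500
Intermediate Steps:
J = -75/2 (J = (5/2)*(-15) = -75/2 ≈ -37.500)
x = 7009/39178 (x = -7009*(-1/39178) = 7009/39178 ≈ 0.17890)
S = 39178/213801355 (S = 1/(5457 + 7009/39178) = 1/(213801355/39178) = 39178/213801355 ≈ 0.00018324)
J + S = -75/2 + 39178/213801355 = -16035023269/427602710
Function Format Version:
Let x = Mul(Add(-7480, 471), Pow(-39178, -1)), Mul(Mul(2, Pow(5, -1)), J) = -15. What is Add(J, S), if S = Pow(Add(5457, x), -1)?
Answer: Rational(-16035023269, 427602710) ≈ -37.500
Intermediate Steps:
J = Rational(-75, 2) (J = Mul(Rational(5, 2), -15) = Rational(-75, 2) ≈ -37.500)
x = Rational(7009, 39178) (x = Mul(-7009, Rational(-1, 39178)) = Rational(7009, 39178) ≈ 0.17890)
S = Rational(39178, 213801355) (S = Pow(Add(5457, Rational(7009, 39178)), -1) = Pow(Rational(213801355, 39178), -1) = Rational(39178, 213801355) ≈ 0.00018324)
Add(J, S) = Add(Rational(-75, 2), Rational(39178, 213801355)) = Rational(-16035023269, 427602710)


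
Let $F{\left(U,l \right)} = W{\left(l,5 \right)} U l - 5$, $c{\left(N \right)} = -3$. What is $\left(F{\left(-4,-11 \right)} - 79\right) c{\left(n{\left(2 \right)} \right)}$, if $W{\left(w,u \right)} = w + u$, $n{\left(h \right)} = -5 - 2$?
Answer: $1044$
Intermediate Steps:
$n{\left(h \right)} = -7$ ($n{\left(h \right)} = -5 - 2 = -7$)
$W{\left(w,u \right)} = u + w$
$F{\left(U,l \right)} = -5 + U l \left(5 + l\right)$ ($F{\left(U,l \right)} = \left(5 + l\right) U l - 5 = U \left(5 + l\right) l - 5 = U l \left(5 + l\right) - 5 = -5 + U l \left(5 + l\right)$)
$\left(F{\left(-4,-11 \right)} - 79\right) c{\left(n{\left(2 \right)} \right)} = \left(\left(-5 - - 44 \left(5 - 11\right)\right) - 79\right) \left(-3\right) = \left(\left(-5 - \left(-44\right) \left(-6\right)\right) - 79\right) \left(-3\right) = \left(\left(-5 - 264\right) - 79\right) \left(-3\right) = \left(-269 - 79\right) \left(-3\right) = \left(-348\right) \left(-3\right) = 1044$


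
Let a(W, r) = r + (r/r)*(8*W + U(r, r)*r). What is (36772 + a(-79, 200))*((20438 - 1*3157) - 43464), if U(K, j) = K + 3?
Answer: -2014520020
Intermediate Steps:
U(K, j) = 3 + K
a(W, r) = r + 8*W + r*(3 + r) (a(W, r) = r + (r/r)*(8*W + (3 + r)*r) = r + 1*(8*W + r*(3 + r)) = r + (8*W + r*(3 + r)) = r + 8*W + r*(3 + r))
(36772 + a(-79, 200))*((20438 - 1*3157) - 43464) = (36772 + (200 + 8*(-79) + 200*(3 + 200)))*((20438 - 1*3157) - 43464) = (36772 + (200 - 632 + 200*203))*((20438 - 3157) - 43464) = (36772 + (200 - 632 + 40600))*(17281 - 43464) = (36772 + 40168)*(-26183) = 76940*(-26183) = -2014520020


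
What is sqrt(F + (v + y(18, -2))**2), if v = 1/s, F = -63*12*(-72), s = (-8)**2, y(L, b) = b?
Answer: sqrt(222969601)/64 ≈ 233.32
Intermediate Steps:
s = 64
F = 54432 (F = -756*(-72) = 54432)
v = 1/64 ≈ 0.015625
sqrt(F + (v + y(18, -2))**2) = sqrt(54432 + (1/64 - 2)**2) = sqrt(54432 + (-127/64)**2) = sqrt(54432 + 16129/4096) = sqrt(222969601/4096) = sqrt(222969601)/64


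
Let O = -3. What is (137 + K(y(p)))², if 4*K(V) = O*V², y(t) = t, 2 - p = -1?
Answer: 271441/16 ≈ 16965.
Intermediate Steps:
p = 3 (p = 2 - 1*(-1) = 2 + 1 = 3)
K(V) = -3*V²/4 (K(V) = (-3*V²)/4 = -3*V²/4)
(137 + K(y(p)))² = (137 - ¾*3²)² = (137 - ¾*9)² = (137 - 27/4)² = (521/4)² = 271441/16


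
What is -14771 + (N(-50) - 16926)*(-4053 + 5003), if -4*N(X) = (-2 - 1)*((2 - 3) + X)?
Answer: -32261617/2 ≈ -1.6131e+7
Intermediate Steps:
N(X) = -¾ + 3*X/4 (N(X) = -(-2 - 1)*((2 - 3) + X)/4 = -(-3)*(-1 + X)/4 = -(3 - 3*X)/4 = -¾ + 3*X/4)
-14771 + (N(-50) - 16926)*(-4053 + 5003) = -14771 + ((-¾ + (¾)*(-50)) - 16926)*(-4053 + 5003) = -14771 + ((-¾ - 75/2) - 16926)*950 = -14771 + (-153/4 - 16926)*950 = -14771 - 67857/4*950 = -14771 - 32232075/2 = -32261617/2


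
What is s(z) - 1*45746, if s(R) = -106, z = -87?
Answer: -45852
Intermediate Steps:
s(z) - 1*45746 = -106 - 1*45746 = -106 - 45746 = -45852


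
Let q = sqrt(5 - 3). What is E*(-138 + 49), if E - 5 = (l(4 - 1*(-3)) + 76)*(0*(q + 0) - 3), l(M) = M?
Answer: 21716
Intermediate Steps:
q = sqrt(2) ≈ 1.4142
E = -244 (E = 5 + ((4 - 1*(-3)) + 76)*(0*(sqrt(2) + 0) - 3) = 5 + ((4 + 3) + 76)*(0*sqrt(2) - 3) = 5 + (7 + 76)*(0 - 3) = 5 + 83*(-3) = 5 - 249 = -244)
E*(-138 + 49) = -244*(-138 + 49) = -244*(-89) = 21716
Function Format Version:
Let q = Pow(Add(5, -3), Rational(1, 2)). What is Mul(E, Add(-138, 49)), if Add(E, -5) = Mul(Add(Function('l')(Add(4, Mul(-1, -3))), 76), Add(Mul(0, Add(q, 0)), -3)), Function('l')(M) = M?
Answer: 21716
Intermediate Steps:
q = Pow(2, Rational(1, 2)) ≈ 1.4142
E = -244 (E = Add(5, Mul(Add(Add(4, Mul(-1, -3)), 76), Add(Mul(0, Add(Pow(2, Rational(1, 2)), 0)), -3))) = Add(5, Mul(Add(Add(4, 3), 76), Add(Mul(0, Pow(2, Rational(1, 2))), -3))) = Add(5, Mul(Add(7, 76), Add(0, -3))) = Add(5, Mul(83, -3)) = Add(5, -249) = -244)
Mul(E, Add(-138, 49)) = Mul(-244, Add(-138, 49)) = Mul(-244, -89) = 21716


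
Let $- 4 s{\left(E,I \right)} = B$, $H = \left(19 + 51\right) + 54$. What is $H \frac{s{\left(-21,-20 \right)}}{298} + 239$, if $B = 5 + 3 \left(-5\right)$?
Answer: $\frac{35766}{149} \approx 240.04$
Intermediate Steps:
$H = 124$ ($H = 70 + 54 = 124$)
$B = -10$ ($B = 5 - 15 = -10$)
$s{\left(E,I \right)} = \frac{5}{2}$ ($s{\left(E,I \right)} = \left(- \frac{1}{4}\right) \left(-10\right) = \frac{5}{2}$)
$H \frac{s{\left(-21,-20 \right)}}{298} + 239 = 124 \frac{5}{2 \cdot 298} + 239 = 124 \cdot \frac{5}{2} \cdot \frac{1}{298} + 239 = 124 \cdot \frac{5}{596} + 239 = \frac{155}{149} + 239 = \frac{35766}{149}$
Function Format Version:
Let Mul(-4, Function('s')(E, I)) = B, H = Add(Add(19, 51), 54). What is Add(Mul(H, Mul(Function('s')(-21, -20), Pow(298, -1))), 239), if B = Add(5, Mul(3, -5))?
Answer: Rational(35766, 149) ≈ 240.04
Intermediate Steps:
H = 124 (H = Add(70, 54) = 124)
B = -10 (B = Add(5, -15) = -10)
Function('s')(E, I) = Rational(5, 2) (Function('s')(E, I) = Mul(Rational(-1, 4), -10) = Rational(5, 2))
Add(Mul(H, Mul(Function('s')(-21, -20), Pow(298, -1))), 239) = Add(Mul(124, Mul(Rational(5, 2), Pow(298, -1))), 239) = Add(Mul(124, Mul(Rational(5, 2), Rational(1, 298))), 239) = Add(Mul(124, Rational(5, 596)), 239) = Add(Rational(155, 149), 239) = Rational(35766, 149)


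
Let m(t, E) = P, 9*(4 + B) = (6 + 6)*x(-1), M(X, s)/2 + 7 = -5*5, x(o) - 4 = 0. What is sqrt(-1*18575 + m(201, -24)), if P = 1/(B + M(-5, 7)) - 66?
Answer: I*sqrt(164712017)/94 ≈ 136.53*I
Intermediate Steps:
x(o) = 4 (x(o) = 4 + 0 = 4)
M(X, s) = -64 (M(X, s) = -14 + 2*(-5*5) = -14 + 2*(-25) = -14 - 50 = -64)
B = 4/3 (B = -4 + ((6 + 6)*4)/9 = -4 + (12*4)/9 = -4 + (1/9)*48 = -4 + 16/3 = 4/3 ≈ 1.3333)
P = -12411/188 (P = 1/(4/3 - 64) - 66 = 1/(-188/3) - 66 = -3/188 - 66 = -12411/188 ≈ -66.016)
m(t, E) = -12411/188
sqrt(-1*18575 + m(201, -24)) = sqrt(-1*18575 - 12411/188) = sqrt(-18575 - 12411/188) = sqrt(-3504511/188) = I*sqrt(164712017)/94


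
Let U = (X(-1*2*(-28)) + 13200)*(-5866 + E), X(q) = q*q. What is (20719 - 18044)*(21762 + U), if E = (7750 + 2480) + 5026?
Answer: 410389945350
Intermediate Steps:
X(q) = q**2
E = 15256 (E = 10230 + 5026 = 15256)
U = 153395040 (U = ((-1*2*(-28))**2 + 13200)*(-5866 + 15256) = ((-2*(-28))**2 + 13200)*9390 = (56**2 + 13200)*9390 = (3136 + 13200)*9390 = 16336*9390 = 153395040)
(20719 - 18044)*(21762 + U) = (20719 - 18044)*(21762 + 153395040) = 2675*153416802 = 410389945350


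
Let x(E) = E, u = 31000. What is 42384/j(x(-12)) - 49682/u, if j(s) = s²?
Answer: 13611977/46500 ≈ 292.73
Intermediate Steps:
42384/j(x(-12)) - 49682/u = 42384/((-12)²) - 49682/31000 = 42384/144 - 49682*1/31000 = 42384*(1/144) - 24841/15500 = 883/3 - 24841/15500 = 13611977/46500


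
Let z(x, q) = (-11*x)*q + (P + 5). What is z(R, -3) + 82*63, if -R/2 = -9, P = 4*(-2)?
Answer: 5757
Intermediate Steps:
P = -8
R = 18 (R = -2*(-9) = 18)
z(x, q) = -3 - 11*q*x (z(x, q) = (-11*x)*q + (-8 + 5) = -11*q*x - 3 = -3 - 11*q*x)
z(R, -3) + 82*63 = (-3 - 11*(-3)*18) + 82*63 = (-3 + 594) + 5166 = 591 + 5166 = 5757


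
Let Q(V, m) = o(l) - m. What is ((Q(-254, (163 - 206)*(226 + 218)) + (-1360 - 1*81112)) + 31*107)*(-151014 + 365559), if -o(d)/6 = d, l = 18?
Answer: -12909387195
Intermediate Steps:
o(d) = -6*d
Q(V, m) = -108 - m (Q(V, m) = -6*18 - m = -108 - m)
((Q(-254, (163 - 206)*(226 + 218)) + (-1360 - 1*81112)) + 31*107)*(-151014 + 365559) = (((-108 - (163 - 206)*(226 + 218)) + (-1360 - 1*81112)) + 31*107)*(-151014 + 365559) = (((-108 - (-43)*444) + (-1360 - 81112)) + 3317)*214545 = (((-108 - 1*(-19092)) - 82472) + 3317)*214545 = (((-108 + 19092) - 82472) + 3317)*214545 = ((18984 - 82472) + 3317)*214545 = (-63488 + 3317)*214545 = -60171*214545 = -12909387195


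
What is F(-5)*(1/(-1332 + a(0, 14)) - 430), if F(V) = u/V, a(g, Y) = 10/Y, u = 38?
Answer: 152272726/46595 ≈ 3268.0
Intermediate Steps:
F(V) = 38/V
F(-5)*(1/(-1332 + a(0, 14)) - 430) = (38/(-5))*(1/(-1332 + 10/14) - 430) = (38*(-1/5))*(1/(-1332 + 10*(1/14)) - 430) = -38*(1/(-1332 + 5/7) - 430)/5 = -38*(1/(-9319/7) - 430)/5 = -38*(-7/9319 - 430)/5 = -38/5*(-4007177/9319) = 152272726/46595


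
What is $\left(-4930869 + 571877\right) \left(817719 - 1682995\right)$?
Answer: $3771731161792$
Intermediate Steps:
$\left(-4930869 + 571877\right) \left(817719 - 1682995\right) = \left(-4358992\right) \left(-865276\right) = 3771731161792$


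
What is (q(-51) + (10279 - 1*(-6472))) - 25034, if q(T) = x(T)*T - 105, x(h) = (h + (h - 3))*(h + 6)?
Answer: -249363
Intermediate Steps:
x(h) = (-3 + 2*h)*(6 + h) (x(h) = (h + (-3 + h))*(6 + h) = (-3 + 2*h)*(6 + h))
q(T) = -105 + T*(-18 + 2*T**2 + 9*T) (q(T) = (-18 + 2*T**2 + 9*T)*T - 105 = T*(-18 + 2*T**2 + 9*T) - 105 = -105 + T*(-18 + 2*T**2 + 9*T))
(q(-51) + (10279 - 1*(-6472))) - 25034 = ((-105 - 51*(-18 + 2*(-51)**2 + 9*(-51))) + (10279 - 1*(-6472))) - 25034 = ((-105 - 51*(-18 + 2*2601 - 459)) + (10279 + 6472)) - 25034 = ((-105 - 51*(-18 + 5202 - 459)) + 16751) - 25034 = ((-105 - 51*4725) + 16751) - 25034 = ((-105 - 240975) + 16751) - 25034 = (-241080 + 16751) - 25034 = -224329 - 25034 = -249363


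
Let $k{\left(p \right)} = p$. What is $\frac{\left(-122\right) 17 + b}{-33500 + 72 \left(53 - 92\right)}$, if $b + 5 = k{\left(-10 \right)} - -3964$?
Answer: $- \frac{1875}{36308} \approx -0.051642$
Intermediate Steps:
$b = 3949$ ($b = -5 - -3954 = -5 + \left(-10 + 3964\right) = -5 + 3954 = 3949$)
$\frac{\left(-122\right) 17 + b}{-33500 + 72 \left(53 - 92\right)} = \frac{\left(-122\right) 17 + 3949}{-33500 + 72 \left(53 - 92\right)} = \frac{-2074 + 3949}{-33500 + 72 \left(-39\right)} = \frac{1875}{-33500 - 2808} = \frac{1875}{-36308} = 1875 \left(- \frac{1}{36308}\right) = - \frac{1875}{36308}$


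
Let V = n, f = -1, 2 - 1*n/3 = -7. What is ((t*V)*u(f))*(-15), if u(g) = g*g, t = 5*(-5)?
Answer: 10125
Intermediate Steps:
t = -25
n = 27 (n = 6 - 3*(-7) = 6 + 21 = 27)
V = 27
u(g) = g**2
((t*V)*u(f))*(-15) = (-25*27*(-1)**2)*(-15) = -675*1*(-15) = -675*(-15) = 10125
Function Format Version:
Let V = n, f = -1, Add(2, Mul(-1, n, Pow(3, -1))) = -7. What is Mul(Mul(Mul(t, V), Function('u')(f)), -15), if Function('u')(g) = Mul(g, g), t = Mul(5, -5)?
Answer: 10125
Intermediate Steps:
t = -25
n = 27 (n = Add(6, Mul(-3, -7)) = Add(6, 21) = 27)
V = 27
Function('u')(g) = Pow(g, 2)
Mul(Mul(Mul(t, V), Function('u')(f)), -15) = Mul(Mul(Mul(-25, 27), Pow(-1, 2)), -15) = Mul(Mul(-675, 1), -15) = Mul(-675, -15) = 10125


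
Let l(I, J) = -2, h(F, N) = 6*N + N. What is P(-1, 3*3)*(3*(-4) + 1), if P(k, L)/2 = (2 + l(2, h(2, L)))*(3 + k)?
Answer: 0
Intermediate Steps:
h(F, N) = 7*N
P(k, L) = 0 (P(k, L) = 2*((2 - 2)*(3 + k)) = 2*(0*(3 + k)) = 2*0 = 0)
P(-1, 3*3)*(3*(-4) + 1) = 0*(3*(-4) + 1) = 0*(-12 + 1) = 0*(-11) = 0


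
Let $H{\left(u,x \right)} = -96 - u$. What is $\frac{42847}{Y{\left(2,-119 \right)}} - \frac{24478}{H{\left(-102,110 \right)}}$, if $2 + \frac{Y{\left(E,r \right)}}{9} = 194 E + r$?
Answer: $- \frac{9760592}{2403} \approx -4061.8$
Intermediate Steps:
$Y{\left(E,r \right)} = -18 + 9 r + 1746 E$ ($Y{\left(E,r \right)} = -18 + 9 \left(194 E + r\right) = -18 + 9 \left(r + 194 E\right) = -18 + \left(9 r + 1746 E\right) = -18 + 9 r + 1746 E$)
$\frac{42847}{Y{\left(2,-119 \right)}} - \frac{24478}{H{\left(-102,110 \right)}} = \frac{42847}{-18 + 9 \left(-119\right) + 1746 \cdot 2} - \frac{24478}{-96 - -102} = \frac{42847}{-18 - 1071 + 3492} - \frac{24478}{-96 + 102} = \frac{42847}{2403} - \frac{24478}{6} = 42847 \cdot \frac{1}{2403} - \frac{12239}{3} = \frac{42847}{2403} - \frac{12239}{3} = - \frac{9760592}{2403}$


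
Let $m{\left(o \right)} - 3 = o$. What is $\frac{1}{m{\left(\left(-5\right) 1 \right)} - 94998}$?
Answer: $- \frac{1}{95000} \approx -1.0526 \cdot 10^{-5}$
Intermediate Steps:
$m{\left(o \right)} = 3 + o$
$\frac{1}{m{\left(\left(-5\right) 1 \right)} - 94998} = \frac{1}{\left(3 - 5\right) - 94998} = \frac{1}{-2 - 94998} = \frac{1}{-95000} = - \frac{1}{95000}$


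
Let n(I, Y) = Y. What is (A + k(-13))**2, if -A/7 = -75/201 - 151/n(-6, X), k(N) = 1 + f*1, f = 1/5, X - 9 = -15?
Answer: 120015823489/4040100 ≈ 29706.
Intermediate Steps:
X = -6 (X = 9 - 15 = -6)
f = 1/5 ≈ 0.20000
k(N) = 6/5 (k(N) = 1 + (1/5)*1 = 1 + 1/5 = 6/5)
A = -69769/402 (A = -7*(-75/201 - 151/(-6)) = -7*(-75*1/201 - 151*(-1/6)) = -7*(-25/67 + 151/6) = -7*9967/402 = -69769/402 ≈ -173.55)
(A + k(-13))**2 = (-69769/402 + 6/5)**2 = (-346433/2010)**2 = 120015823489/4040100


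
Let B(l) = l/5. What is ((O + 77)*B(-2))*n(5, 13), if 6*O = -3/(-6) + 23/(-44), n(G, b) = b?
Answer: -264251/660 ≈ -400.38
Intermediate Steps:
O = -1/264 (O = (-3/(-6) + 23/(-44))/6 = (-3*(-⅙) + 23*(-1/44))/6 = (½ - 23/44)/6 = (⅙)*(-1/44) = -1/264 ≈ -0.0037879)
B(l) = l/5 (B(l) = l*(⅕) = l/5)
((O + 77)*B(-2))*n(5, 13) = ((-1/264 + 77)*((⅕)*(-2)))*13 = ((20327/264)*(-⅖))*13 = -20327/660*13 = -264251/660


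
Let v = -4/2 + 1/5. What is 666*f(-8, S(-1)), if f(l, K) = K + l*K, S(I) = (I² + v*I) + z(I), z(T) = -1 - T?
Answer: -65268/5 ≈ -13054.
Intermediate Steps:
v = -9/5 (v = -4*½ + 1*(⅕) = -2 + ⅕ = -9/5 ≈ -1.8000)
S(I) = -1 + I² - 14*I/5 (S(I) = (I² - 9*I/5) + (-1 - I) = -1 + I² - 14*I/5)
f(l, K) = K + K*l
666*f(-8, S(-1)) = 666*((-1 + (-1)² - 14/5*(-1))*(1 - 8)) = 666*((-1 + 1 + 14/5)*(-7)) = 666*((14/5)*(-7)) = 666*(-98/5) = -65268/5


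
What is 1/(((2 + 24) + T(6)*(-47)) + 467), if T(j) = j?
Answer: 1/211 ≈ 0.0047393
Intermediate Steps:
1/(((2 + 24) + T(6)*(-47)) + 467) = 1/(((2 + 24) + 6*(-47)) + 467) = 1/((26 - 282) + 467) = 1/(-256 + 467) = 1/211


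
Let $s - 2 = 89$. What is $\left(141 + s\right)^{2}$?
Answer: $53824$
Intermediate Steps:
$s = 91$ ($s = 2 + 89 = 91$)
$\left(141 + s\right)^{2} = \left(141 + 91\right)^{2} = 232^{2} = 53824$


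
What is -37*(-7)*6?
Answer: 1554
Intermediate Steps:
-37*(-7)*6 = 259*6 = 1554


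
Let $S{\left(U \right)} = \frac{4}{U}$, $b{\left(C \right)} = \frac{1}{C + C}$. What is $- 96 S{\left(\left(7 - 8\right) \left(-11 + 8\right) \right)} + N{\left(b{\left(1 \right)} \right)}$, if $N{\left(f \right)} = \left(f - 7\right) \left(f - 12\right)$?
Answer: $- \frac{213}{4} \approx -53.25$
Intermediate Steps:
$b{\left(C \right)} = \frac{1}{2 C}$
$N{\left(f \right)} = \left(-12 + f\right) \left(-7 + f\right)$ ($N{\left(f \right)} = \left(-7 + f\right) \left(-12 + f\right) = \left(-12 + f\right) \left(-7 + f\right)$)
$- 96 S{\left(\left(7 - 8\right) \left(-11 + 8\right) \right)} + N{\left(b{\left(1 \right)} \right)} = - 96 \frac{4}{\left(7 - 8\right) \left(-11 + 8\right)} + \left(84 + \left(\frac{1}{2 \cdot 1}\right)^{2} - 19 \frac{1}{2 \cdot 1}\right) = - 96 \frac{4}{\left(-1\right) \left(-3\right)} + \left(84 + \left(\frac{1}{2} \cdot 1\right)^{2} - 19 \cdot \frac{1}{2} \cdot 1\right) = - 96 \cdot \frac{4}{3} + \left(84 + \left(\frac{1}{2}\right)^{2} - \frac{19}{2}\right) = - 96 \cdot 4 \cdot \frac{1}{3} + \left(84 + \frac{1}{4} - \frac{19}{2}\right) = \left(-96\right) \frac{4}{3} + \frac{299}{4} = -128 + \frac{299}{4} = - \frac{213}{4}$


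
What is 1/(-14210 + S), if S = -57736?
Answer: -1/71946 ≈ -1.3899e-5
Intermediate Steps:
1/(-14210 + S) = 1/(-14210 - 57736) = 1/(-71946) = -1/71946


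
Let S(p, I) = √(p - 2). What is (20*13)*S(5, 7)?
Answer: 260*√3 ≈ 450.33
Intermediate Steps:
S(p, I) = √(-2 + p)
(20*13)*S(5, 7) = (20*13)*√(-2 + 5) = 260*√3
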